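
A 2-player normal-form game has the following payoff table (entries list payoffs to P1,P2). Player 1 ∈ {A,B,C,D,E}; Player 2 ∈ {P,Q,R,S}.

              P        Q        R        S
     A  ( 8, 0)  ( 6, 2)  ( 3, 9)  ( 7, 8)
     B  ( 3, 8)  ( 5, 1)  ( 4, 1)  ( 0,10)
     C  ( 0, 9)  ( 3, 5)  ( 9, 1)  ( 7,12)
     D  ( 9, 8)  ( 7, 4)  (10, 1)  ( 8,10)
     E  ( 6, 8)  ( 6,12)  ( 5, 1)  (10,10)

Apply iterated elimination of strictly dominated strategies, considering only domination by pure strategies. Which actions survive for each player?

P1 drop A (D beats it: P:9>8 Q:7>6 R:10>3 S:8>7)
P1 drop B (D beats it: P:9>3 Q:7>5 R:10>4 S:8>0)
P1 drop C (D beats it: P:9>0 Q:7>3 R:10>9 S:8>7)
P2 drop P (S beats it: D:10>8 E:10>8)
P2 drop R (Q beats it: D:4>1 E:12>1)
P1→{D,E} P2→{Q,S}

IESDS → P1:{D,E} P2:{Q,S}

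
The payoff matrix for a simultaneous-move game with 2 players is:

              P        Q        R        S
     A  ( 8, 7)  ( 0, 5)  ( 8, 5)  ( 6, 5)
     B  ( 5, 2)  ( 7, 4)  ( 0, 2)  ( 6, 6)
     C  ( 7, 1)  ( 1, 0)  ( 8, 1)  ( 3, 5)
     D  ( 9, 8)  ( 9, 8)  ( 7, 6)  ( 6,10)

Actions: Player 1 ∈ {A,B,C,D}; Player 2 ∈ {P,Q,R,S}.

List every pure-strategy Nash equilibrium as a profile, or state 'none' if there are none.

Nash profiles: (B,S), (D,S)

(A,P): not NE [P1→D gives 9>8]
(A,Q): not NE [P1→D gives 9>0; P2→P gives 7>5]
(A,R): not NE [P2→P gives 7>5]
(A,S): not NE [P2→P gives 7>5]
(B,P): not NE [P1→D gives 9>5; P2→S gives 6>2]
(B,Q): not NE [P1→D gives 9>7; P2→S gives 6>4]
(B,R): not NE [P1→C gives 8>0; P2→S gives 6>2]
(B,S): NE
(C,P): not NE [P1→D gives 9>7; P2→S gives 5>1]
(C,Q): not NE [P1→D gives 9>1; P2→S gives 5>0]
(C,R): not NE [P2→S gives 5>1]
(C,S): not NE [P1→D gives 6>3]
(D,P): not NE [P2→S gives 10>8]
(D,Q): not NE [P2→S gives 10>8]
(D,R): not NE [P1→C gives 8>7; P2→S gives 10>6]
(D,S): NE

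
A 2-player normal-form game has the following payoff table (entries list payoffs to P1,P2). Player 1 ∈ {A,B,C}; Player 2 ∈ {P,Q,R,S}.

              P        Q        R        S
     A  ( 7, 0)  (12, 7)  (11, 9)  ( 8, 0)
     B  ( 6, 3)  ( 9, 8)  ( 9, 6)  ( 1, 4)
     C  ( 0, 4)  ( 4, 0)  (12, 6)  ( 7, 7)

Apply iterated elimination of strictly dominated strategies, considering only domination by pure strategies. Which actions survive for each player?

IESDS → P1:{A,C} P2:{R,S}

P1 drop B (A beats it: P:7>6 Q:12>9 R:11>9 S:8>1)
P2 drop P (R beats it: A:9>0 C:6>4)
P2 drop Q (R beats it: A:9>7 C:6>0)
P1→{A,C} P2→{R,S}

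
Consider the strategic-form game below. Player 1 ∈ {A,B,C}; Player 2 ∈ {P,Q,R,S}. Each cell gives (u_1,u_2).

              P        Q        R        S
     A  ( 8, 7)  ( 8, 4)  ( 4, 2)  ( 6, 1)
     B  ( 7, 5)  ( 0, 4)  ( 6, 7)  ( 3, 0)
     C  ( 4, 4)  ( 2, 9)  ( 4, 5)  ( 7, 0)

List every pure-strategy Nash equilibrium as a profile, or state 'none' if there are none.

(A,P): NE
(A,Q): not NE [P2→P gives 7>4]
(A,R): not NE [P1→B gives 6>4; P2→P gives 7>2]
(A,S): not NE [P1→C gives 7>6; P2→P gives 7>1]
(B,P): not NE [P1→A gives 8>7; P2→R gives 7>5]
(B,Q): not NE [P1→A gives 8>0; P2→R gives 7>4]
(B,R): NE
(B,S): not NE [P1→C gives 7>3; P2→R gives 7>0]
(C,P): not NE [P1→A gives 8>4; P2→Q gives 9>4]
(C,Q): not NE [P1→A gives 8>2]
(C,R): not NE [P1→B gives 6>4; P2→Q gives 9>5]
(C,S): not NE [P2→Q gives 9>0]

NE set: (A,P), (B,R)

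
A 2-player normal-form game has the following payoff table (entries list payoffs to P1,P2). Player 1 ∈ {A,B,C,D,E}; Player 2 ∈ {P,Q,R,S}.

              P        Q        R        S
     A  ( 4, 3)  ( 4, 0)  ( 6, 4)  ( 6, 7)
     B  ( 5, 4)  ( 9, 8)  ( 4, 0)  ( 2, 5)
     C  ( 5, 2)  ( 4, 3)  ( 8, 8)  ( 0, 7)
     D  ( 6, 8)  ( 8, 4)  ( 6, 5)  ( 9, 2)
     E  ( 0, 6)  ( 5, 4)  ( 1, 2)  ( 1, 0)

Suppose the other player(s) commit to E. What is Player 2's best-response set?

u_2(P vs E) = 6
u_2(Q vs E) = 4
u_2(R vs E) = 2
u_2(S vs E) = 0
max payoff 6 at {P}

P2 best: {P}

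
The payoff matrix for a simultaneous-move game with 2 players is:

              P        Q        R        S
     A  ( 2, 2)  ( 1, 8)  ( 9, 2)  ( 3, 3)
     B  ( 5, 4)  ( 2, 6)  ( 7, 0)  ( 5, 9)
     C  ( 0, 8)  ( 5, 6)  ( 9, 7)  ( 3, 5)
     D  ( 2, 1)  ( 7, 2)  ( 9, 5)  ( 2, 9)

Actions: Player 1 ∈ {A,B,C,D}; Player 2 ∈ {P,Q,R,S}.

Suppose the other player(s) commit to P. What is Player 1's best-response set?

u_1(A vs P) = 2
u_1(B vs P) = 5
u_1(C vs P) = 0
u_1(D vs P) = 2
max payoff 5 at {B}

BR_1 = {B}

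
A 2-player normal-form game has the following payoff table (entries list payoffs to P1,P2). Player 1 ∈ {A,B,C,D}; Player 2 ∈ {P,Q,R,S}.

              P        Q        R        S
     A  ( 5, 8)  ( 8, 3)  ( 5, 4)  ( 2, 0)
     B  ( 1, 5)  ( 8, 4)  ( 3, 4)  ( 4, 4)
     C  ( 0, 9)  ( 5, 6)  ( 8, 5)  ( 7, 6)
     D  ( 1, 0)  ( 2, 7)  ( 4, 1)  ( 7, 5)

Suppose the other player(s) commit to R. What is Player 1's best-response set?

u_1(A vs R) = 5
u_1(B vs R) = 3
u_1(C vs R) = 8
u_1(D vs R) = 4
max payoff 8 at {C}

argmax u_1 = {C}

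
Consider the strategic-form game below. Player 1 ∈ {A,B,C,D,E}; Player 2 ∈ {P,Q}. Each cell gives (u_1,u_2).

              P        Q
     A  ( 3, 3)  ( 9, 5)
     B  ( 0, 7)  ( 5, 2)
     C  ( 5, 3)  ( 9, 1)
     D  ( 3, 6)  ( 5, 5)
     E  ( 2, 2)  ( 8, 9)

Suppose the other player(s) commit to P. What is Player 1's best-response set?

BR_1 = {C}

u_1(A vs P) = 3
u_1(B vs P) = 0
u_1(C vs P) = 5
u_1(D vs P) = 3
u_1(E vs P) = 2
max payoff 5 at {C}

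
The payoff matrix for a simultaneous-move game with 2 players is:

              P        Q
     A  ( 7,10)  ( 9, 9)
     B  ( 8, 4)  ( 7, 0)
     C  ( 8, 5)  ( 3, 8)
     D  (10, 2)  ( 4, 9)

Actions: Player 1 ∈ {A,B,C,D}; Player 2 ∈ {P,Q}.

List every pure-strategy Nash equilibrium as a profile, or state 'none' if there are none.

PSNE: ∅

(A,P): not NE [P1→D gives 10>7]
(A,Q): not NE [P2→P gives 10>9]
(B,P): not NE [P1→D gives 10>8]
(B,Q): not NE [P1→A gives 9>7; P2→P gives 4>0]
(C,P): not NE [P1→D gives 10>8; P2→Q gives 8>5]
(C,Q): not NE [P1→A gives 9>3]
(D,P): not NE [P2→Q gives 9>2]
(D,Q): not NE [P1→A gives 9>4]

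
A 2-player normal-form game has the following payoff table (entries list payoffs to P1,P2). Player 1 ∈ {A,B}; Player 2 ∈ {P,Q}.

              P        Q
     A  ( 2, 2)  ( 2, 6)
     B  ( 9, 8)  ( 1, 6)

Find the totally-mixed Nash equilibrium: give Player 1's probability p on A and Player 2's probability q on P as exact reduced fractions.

P1 mixes 1/3 on A; P2 mixes 1/8 on P

P1 indiff ⇒ q·2+(1-q)·2 = q·9+(1-q)·1 ⇒ q(-7) = (1-q)(-1) ⇒ q = 1/8
P2 indiff ⇒ p·2+(1-p)·8 = p·6+(1-p)·6 ⇒ p(-4) = (1-p)(-2) ⇒ p = 1/3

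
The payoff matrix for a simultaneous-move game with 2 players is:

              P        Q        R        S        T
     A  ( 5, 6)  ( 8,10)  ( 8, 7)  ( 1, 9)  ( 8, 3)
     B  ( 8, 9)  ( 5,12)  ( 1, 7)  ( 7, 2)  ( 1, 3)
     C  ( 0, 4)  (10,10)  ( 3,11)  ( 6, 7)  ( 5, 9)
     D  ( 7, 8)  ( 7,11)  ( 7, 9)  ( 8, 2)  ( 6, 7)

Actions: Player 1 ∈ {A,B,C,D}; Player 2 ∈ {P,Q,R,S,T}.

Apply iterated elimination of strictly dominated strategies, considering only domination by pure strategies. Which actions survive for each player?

P2 drop P (Q beats it: A:10>6 B:12>9 C:10>4 D:11>8)
P1 drop B (D beats it: Q:7>5 R:7>1 S:8>7 T:6>1)
P2 drop S (Q beats it: A:10>9 C:10>7 D:11>2)
P1 drop D (A beats it: Q:8>7 R:8>7 T:8>6)
P2 drop T (Q beats it: A:10>3 C:10>9)
P1→{A,C} P2→{Q,R}

IESDS → P1:{A,C} P2:{Q,R}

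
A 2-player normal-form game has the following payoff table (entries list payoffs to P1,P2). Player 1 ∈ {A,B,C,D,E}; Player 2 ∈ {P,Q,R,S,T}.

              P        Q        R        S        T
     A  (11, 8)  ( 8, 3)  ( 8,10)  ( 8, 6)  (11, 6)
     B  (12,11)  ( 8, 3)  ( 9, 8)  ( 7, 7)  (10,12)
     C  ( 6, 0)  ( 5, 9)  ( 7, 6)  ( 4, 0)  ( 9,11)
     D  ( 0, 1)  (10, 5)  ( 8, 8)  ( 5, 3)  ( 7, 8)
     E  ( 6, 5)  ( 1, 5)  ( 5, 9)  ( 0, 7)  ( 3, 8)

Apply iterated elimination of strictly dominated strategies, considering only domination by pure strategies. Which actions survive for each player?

Survivors P1:{A,B} P2:{P,R,T}

P1 drop C (A beats it: P:11>6 Q:8>5 R:8>7 S:8>4 T:11>9)
P1 drop E (A beats it: P:11>6 Q:8>1 R:8>5 S:8>0 T:11>3)
P2 drop Q (R beats it: A:10>3 B:8>3 D:8>5)
P1 drop D (B beats it: P:12>0 R:9>8 S:7>5 T:10>7)
P2 drop S (P beats it: A:8>6 B:11>7)
P1→{A,B} P2→{P,R,T}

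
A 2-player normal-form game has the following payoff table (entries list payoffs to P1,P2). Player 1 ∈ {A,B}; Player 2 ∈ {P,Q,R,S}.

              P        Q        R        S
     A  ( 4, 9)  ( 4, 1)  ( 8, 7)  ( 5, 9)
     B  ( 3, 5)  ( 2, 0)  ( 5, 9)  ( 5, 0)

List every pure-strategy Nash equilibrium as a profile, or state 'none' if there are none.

(A,P): NE
(A,Q): not NE [P2→S gives 9>1]
(A,R): not NE [P2→S gives 9>7]
(A,S): NE
(B,P): not NE [P1→A gives 4>3; P2→R gives 9>5]
(B,Q): not NE [P1→A gives 4>2; P2→R gives 9>0]
(B,R): not NE [P1→A gives 8>5]
(B,S): not NE [P2→R gives 9>0]

PSNE = {(A,P), (A,S)}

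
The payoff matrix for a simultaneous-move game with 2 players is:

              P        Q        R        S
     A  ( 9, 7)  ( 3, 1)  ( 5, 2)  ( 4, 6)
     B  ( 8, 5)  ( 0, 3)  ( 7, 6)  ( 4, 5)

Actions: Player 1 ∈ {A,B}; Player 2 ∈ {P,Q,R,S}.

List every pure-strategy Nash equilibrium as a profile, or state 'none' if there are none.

(A,P): NE
(A,Q): not NE [P2→P gives 7>1]
(A,R): not NE [P1→B gives 7>5; P2→P gives 7>2]
(A,S): not NE [P2→P gives 7>6]
(B,P): not NE [P1→A gives 9>8; P2→R gives 6>5]
(B,Q): not NE [P1→A gives 3>0; P2→R gives 6>3]
(B,R): NE
(B,S): not NE [P2→R gives 6>5]

NE set: (A,P), (B,R)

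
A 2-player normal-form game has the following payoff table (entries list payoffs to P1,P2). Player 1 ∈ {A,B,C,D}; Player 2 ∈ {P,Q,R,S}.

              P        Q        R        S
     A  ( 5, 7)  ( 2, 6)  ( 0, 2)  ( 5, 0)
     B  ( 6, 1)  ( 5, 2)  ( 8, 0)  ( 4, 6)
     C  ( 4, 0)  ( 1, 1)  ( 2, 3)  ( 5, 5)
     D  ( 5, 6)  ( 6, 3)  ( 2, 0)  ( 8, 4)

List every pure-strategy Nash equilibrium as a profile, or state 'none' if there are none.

Equilibria: none

(A,P): not NE [P1→B gives 6>5]
(A,Q): not NE [P1→D gives 6>2; P2→P gives 7>6]
(A,R): not NE [P1→B gives 8>0; P2→P gives 7>2]
(A,S): not NE [P1→D gives 8>5; P2→P gives 7>0]
(B,P): not NE [P2→S gives 6>1]
(B,Q): not NE [P1→D gives 6>5; P2→S gives 6>2]
(B,R): not NE [P2→S gives 6>0]
(B,S): not NE [P1→D gives 8>4]
(C,P): not NE [P1→B gives 6>4; P2→S gives 5>0]
(C,Q): not NE [P1→D gives 6>1; P2→S gives 5>1]
(C,R): not NE [P1→B gives 8>2; P2→S gives 5>3]
(C,S): not NE [P1→D gives 8>5]
(D,P): not NE [P1→B gives 6>5]
(D,Q): not NE [P2→P gives 6>3]
(D,R): not NE [P1→B gives 8>2; P2→P gives 6>0]
(D,S): not NE [P2→P gives 6>4]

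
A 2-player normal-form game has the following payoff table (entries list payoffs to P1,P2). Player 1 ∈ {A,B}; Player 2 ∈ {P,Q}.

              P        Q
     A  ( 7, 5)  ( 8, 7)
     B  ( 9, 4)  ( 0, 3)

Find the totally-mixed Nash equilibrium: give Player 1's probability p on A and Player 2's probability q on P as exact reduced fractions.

(p,q) = (1/3, 4/5)

P1 indiff ⇒ q·7+(1-q)·8 = q·9+(1-q)·0 ⇒ q(-2) = (1-q)(-8) ⇒ q = 4/5
P2 indiff ⇒ p·5+(1-p)·4 = p·7+(1-p)·3 ⇒ p(-2) = (1-p)(-1) ⇒ p = 1/3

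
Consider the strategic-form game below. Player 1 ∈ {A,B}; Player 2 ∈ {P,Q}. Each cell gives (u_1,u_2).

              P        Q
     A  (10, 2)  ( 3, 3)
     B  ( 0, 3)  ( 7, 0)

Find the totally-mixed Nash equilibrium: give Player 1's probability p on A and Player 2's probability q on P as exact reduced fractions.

P1 mixes 3/4 on A; P2 mixes 2/7 on P

P1 indiff ⇒ q·10+(1-q)·3 = q·0+(1-q)·7 ⇒ q(10) = (1-q)(4) ⇒ q = 2/7
P2 indiff ⇒ p·2+(1-p)·3 = p·3+(1-p)·0 ⇒ p(-1) = (1-p)(-3) ⇒ p = 3/4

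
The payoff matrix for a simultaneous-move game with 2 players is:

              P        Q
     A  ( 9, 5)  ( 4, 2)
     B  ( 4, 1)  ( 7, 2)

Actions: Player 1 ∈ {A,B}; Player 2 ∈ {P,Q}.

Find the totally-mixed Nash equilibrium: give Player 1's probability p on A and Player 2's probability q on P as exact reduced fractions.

P1 indiff ⇒ q·9+(1-q)·4 = q·4+(1-q)·7 ⇒ q(5) = (1-q)(3) ⇒ q = 3/8
P2 indiff ⇒ p·5+(1-p)·1 = p·2+(1-p)·2 ⇒ p(3) = (1-p)(1) ⇒ p = 1/4

P1 mixes 1/4 on A; P2 mixes 3/8 on P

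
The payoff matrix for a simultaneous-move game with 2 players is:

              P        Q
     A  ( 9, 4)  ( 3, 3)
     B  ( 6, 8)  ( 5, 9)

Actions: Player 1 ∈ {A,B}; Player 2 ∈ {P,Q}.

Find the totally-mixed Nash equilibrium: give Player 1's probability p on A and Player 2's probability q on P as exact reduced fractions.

P1 mixes 1/2 on A; P2 mixes 2/5 on P

P1 indiff ⇒ q·9+(1-q)·3 = q·6+(1-q)·5 ⇒ q(3) = (1-q)(2) ⇒ q = 2/5
P2 indiff ⇒ p·4+(1-p)·8 = p·3+(1-p)·9 ⇒ p(1) = (1-p)(1) ⇒ p = 1/2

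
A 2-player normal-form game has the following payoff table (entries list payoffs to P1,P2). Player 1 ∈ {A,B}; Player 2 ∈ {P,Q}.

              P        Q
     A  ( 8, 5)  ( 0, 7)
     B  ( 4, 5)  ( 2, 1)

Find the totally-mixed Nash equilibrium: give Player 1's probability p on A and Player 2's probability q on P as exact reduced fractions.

p=2/3, q=1/3

P1 indiff ⇒ q·8+(1-q)·0 = q·4+(1-q)·2 ⇒ q(4) = (1-q)(2) ⇒ q = 1/3
P2 indiff ⇒ p·5+(1-p)·5 = p·7+(1-p)·1 ⇒ p(-2) = (1-p)(-4) ⇒ p = 2/3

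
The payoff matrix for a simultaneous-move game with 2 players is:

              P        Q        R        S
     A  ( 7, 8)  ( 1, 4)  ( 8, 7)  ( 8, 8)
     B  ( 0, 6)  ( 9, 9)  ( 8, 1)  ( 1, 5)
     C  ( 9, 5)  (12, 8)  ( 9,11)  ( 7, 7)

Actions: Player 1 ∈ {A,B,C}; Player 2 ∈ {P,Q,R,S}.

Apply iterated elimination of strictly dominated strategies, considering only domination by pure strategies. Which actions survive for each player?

Survivors P1:{A,C} P2:{P,R,S}

P1 drop B (C beats it: P:9>0 Q:12>9 R:9>8 S:7>1)
P2 drop Q (R beats it: A:7>4 C:11>8)
P1→{A,C} P2→{P,R,S}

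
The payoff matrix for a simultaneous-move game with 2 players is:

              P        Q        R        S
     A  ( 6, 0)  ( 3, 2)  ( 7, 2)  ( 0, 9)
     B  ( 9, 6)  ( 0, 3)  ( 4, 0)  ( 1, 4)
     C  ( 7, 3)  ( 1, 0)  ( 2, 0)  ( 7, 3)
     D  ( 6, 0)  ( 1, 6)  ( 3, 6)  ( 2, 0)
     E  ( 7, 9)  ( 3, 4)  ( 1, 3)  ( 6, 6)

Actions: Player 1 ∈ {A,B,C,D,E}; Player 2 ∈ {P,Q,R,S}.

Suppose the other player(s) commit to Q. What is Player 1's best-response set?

u_1(A vs Q) = 3
u_1(B vs Q) = 0
u_1(C vs Q) = 1
u_1(D vs Q) = 1
u_1(E vs Q) = 3
max payoff 3 at {A,E}

P1 best: {A,E}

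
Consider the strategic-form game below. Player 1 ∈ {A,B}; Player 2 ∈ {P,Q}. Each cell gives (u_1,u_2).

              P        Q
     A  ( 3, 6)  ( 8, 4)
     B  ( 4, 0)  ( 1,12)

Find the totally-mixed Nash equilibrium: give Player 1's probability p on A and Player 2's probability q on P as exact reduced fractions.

P1 indiff ⇒ q·3+(1-q)·8 = q·4+(1-q)·1 ⇒ q(-1) = (1-q)(-7) ⇒ q = 7/8
P2 indiff ⇒ p·6+(1-p)·0 = p·4+(1-p)·12 ⇒ p(2) = (1-p)(12) ⇒ p = 6/7

p=6/7, q=7/8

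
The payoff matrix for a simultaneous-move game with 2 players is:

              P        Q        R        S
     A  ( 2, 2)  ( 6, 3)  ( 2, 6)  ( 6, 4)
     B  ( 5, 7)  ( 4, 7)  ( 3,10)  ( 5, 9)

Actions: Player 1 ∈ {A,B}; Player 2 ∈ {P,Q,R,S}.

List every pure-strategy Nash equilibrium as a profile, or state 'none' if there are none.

(A,P): not NE [P1→B gives 5>2; P2→R gives 6>2]
(A,Q): not NE [P2→R gives 6>3]
(A,R): not NE [P1→B gives 3>2]
(A,S): not NE [P2→R gives 6>4]
(B,P): not NE [P2→R gives 10>7]
(B,Q): not NE [P1→A gives 6>4; P2→R gives 10>7]
(B,R): NE
(B,S): not NE [P1→A gives 6>5; P2→R gives 10>9]

Nash profiles: (B,R)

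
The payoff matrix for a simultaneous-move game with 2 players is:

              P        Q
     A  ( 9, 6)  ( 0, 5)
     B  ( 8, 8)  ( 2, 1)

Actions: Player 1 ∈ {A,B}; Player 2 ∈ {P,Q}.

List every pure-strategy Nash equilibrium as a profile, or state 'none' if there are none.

Nash profiles: (A,P)

(A,P): NE
(A,Q): not NE [P1→B gives 2>0; P2→P gives 6>5]
(B,P): not NE [P1→A gives 9>8]
(B,Q): not NE [P2→P gives 8>1]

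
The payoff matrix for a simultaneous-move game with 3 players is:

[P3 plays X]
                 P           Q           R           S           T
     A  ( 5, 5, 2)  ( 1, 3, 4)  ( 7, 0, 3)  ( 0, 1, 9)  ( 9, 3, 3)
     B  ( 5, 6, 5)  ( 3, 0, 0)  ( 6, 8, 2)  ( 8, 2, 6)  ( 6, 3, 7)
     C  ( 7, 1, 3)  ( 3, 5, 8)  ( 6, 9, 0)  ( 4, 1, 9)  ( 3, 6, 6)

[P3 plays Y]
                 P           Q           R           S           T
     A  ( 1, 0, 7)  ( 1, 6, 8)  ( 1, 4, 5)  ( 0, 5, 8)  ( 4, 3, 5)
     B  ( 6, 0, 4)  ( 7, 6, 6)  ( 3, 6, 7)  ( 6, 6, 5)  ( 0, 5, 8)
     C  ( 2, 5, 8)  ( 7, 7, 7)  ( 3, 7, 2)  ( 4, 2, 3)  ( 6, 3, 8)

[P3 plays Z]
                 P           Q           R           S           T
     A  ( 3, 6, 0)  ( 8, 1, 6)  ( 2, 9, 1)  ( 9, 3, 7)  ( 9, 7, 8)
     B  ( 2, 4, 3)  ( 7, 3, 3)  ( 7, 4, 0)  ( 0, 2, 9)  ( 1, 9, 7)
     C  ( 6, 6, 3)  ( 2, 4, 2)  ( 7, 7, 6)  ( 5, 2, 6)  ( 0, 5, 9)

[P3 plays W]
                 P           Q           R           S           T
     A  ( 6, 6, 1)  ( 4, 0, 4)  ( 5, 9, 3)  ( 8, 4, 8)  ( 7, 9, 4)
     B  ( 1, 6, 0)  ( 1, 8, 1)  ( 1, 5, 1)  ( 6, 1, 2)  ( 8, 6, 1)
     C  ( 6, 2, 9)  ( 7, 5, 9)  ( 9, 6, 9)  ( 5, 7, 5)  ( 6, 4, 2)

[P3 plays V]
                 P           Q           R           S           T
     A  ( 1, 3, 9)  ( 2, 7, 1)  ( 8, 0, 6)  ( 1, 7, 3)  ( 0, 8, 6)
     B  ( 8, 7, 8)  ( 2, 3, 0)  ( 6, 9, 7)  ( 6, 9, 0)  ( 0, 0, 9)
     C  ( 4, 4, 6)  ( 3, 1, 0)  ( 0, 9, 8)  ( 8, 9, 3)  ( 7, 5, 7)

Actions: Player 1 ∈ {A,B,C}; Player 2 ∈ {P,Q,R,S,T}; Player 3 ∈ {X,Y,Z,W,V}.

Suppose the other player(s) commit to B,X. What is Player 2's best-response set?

argmax u_2 = {R}

u_2(P vs B,X) = 6
u_2(Q vs B,X) = 0
u_2(R vs B,X) = 8
u_2(S vs B,X) = 2
u_2(T vs B,X) = 3
max payoff 8 at {R}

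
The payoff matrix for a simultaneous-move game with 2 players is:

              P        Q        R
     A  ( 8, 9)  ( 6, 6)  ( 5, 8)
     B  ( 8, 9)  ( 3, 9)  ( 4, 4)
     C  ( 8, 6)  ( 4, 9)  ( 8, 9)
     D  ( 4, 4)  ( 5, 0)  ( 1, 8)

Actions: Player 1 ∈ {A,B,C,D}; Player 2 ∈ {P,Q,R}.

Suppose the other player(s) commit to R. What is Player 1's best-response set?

P1 best: {C}

u_1(A vs R) = 5
u_1(B vs R) = 4
u_1(C vs R) = 8
u_1(D vs R) = 1
max payoff 8 at {C}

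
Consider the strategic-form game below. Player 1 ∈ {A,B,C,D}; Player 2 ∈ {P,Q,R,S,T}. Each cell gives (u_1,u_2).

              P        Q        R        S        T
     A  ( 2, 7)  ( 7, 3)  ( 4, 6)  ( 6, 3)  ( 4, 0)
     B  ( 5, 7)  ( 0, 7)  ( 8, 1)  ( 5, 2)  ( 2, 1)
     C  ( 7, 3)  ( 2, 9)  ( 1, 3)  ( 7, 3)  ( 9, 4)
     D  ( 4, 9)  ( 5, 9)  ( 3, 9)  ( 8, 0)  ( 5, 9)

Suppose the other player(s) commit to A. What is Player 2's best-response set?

P2 best: {P}

u_2(P vs A) = 7
u_2(Q vs A) = 3
u_2(R vs A) = 6
u_2(S vs A) = 3
u_2(T vs A) = 0
max payoff 7 at {P}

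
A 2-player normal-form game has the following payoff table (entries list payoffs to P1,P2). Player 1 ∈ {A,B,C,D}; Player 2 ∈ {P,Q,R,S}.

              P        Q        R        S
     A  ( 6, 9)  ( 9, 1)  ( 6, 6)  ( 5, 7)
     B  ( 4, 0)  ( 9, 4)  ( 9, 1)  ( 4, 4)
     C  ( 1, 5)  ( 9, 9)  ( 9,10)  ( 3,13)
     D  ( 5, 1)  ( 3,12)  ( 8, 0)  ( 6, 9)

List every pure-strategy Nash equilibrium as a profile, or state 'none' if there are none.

(A,P): NE
(A,Q): not NE [P2→P gives 9>1]
(A,R): not NE [P1→C gives 9>6; P2→P gives 9>6]
(A,S): not NE [P1→D gives 6>5; P2→P gives 9>7]
(B,P): not NE [P1→A gives 6>4; P2→S gives 4>0]
(B,Q): NE
(B,R): not NE [P2→S gives 4>1]
(B,S): not NE [P1→D gives 6>4]
(C,P): not NE [P1→A gives 6>1; P2→S gives 13>5]
(C,Q): not NE [P2→S gives 13>9]
(C,R): not NE [P2→S gives 13>10]
(C,S): not NE [P1→D gives 6>3]
(D,P): not NE [P1→A gives 6>5; P2→Q gives 12>1]
(D,Q): not NE [P1→C gives 9>3]
(D,R): not NE [P1→C gives 9>8; P2→Q gives 12>0]
(D,S): not NE [P2→Q gives 12>9]

Nash profiles: (A,P), (B,Q)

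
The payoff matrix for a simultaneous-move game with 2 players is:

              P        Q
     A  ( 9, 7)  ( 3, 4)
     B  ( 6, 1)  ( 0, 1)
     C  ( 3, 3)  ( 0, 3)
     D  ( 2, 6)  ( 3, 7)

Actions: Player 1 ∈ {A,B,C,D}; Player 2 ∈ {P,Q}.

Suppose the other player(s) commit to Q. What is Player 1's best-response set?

argmax u_1 = {A,D}

u_1(A vs Q) = 3
u_1(B vs Q) = 0
u_1(C vs Q) = 0
u_1(D vs Q) = 3
max payoff 3 at {A,D}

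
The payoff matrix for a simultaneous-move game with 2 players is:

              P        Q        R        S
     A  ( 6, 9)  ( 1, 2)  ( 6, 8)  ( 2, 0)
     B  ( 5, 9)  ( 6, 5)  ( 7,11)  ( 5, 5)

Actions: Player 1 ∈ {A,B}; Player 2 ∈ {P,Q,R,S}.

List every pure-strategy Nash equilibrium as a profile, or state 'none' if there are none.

NE set: (A,P), (B,R)

(A,P): NE
(A,Q): not NE [P1→B gives 6>1; P2→P gives 9>2]
(A,R): not NE [P1→B gives 7>6; P2→P gives 9>8]
(A,S): not NE [P1→B gives 5>2; P2→P gives 9>0]
(B,P): not NE [P1→A gives 6>5; P2→R gives 11>9]
(B,Q): not NE [P2→R gives 11>5]
(B,R): NE
(B,S): not NE [P2→R gives 11>5]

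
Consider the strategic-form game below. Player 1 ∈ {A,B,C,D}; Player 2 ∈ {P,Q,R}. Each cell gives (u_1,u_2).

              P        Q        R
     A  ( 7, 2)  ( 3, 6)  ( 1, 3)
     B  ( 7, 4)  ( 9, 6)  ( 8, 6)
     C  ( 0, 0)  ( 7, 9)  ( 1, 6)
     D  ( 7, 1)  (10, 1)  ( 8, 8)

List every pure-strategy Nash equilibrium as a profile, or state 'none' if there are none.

(A,P): not NE [P2→Q gives 6>2]
(A,Q): not NE [P1→D gives 10>3]
(A,R): not NE [P1→D gives 8>1; P2→Q gives 6>3]
(B,P): not NE [P2→R gives 6>4]
(B,Q): not NE [P1→D gives 10>9]
(B,R): NE
(C,P): not NE [P1→D gives 7>0; P2→Q gives 9>0]
(C,Q): not NE [P1→D gives 10>7]
(C,R): not NE [P1→D gives 8>1; P2→Q gives 9>6]
(D,P): not NE [P2→R gives 8>1]
(D,Q): not NE [P2→R gives 8>1]
(D,R): NE

PSNE = {(B,R), (D,R)}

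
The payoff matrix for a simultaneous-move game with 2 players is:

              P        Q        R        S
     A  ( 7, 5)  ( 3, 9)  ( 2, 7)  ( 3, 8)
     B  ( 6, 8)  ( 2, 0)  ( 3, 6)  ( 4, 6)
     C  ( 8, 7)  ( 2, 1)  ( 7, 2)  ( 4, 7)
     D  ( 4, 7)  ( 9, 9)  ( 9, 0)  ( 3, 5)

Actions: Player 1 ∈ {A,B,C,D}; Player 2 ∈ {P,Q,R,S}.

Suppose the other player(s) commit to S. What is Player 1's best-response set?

BR_1 = {B,C}

u_1(A vs S) = 3
u_1(B vs S) = 4
u_1(C vs S) = 4
u_1(D vs S) = 3
max payoff 4 at {B,C}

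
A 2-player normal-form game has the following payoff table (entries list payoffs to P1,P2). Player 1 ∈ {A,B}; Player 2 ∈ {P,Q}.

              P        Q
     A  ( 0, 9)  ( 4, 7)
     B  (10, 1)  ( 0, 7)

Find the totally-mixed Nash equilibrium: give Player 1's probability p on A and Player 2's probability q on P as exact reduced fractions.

P1 indiff ⇒ q·0+(1-q)·4 = q·10+(1-q)·0 ⇒ q(-10) = (1-q)(-4) ⇒ q = 2/7
P2 indiff ⇒ p·9+(1-p)·1 = p·7+(1-p)·7 ⇒ p(2) = (1-p)(6) ⇒ p = 3/4

p=3/4, q=2/7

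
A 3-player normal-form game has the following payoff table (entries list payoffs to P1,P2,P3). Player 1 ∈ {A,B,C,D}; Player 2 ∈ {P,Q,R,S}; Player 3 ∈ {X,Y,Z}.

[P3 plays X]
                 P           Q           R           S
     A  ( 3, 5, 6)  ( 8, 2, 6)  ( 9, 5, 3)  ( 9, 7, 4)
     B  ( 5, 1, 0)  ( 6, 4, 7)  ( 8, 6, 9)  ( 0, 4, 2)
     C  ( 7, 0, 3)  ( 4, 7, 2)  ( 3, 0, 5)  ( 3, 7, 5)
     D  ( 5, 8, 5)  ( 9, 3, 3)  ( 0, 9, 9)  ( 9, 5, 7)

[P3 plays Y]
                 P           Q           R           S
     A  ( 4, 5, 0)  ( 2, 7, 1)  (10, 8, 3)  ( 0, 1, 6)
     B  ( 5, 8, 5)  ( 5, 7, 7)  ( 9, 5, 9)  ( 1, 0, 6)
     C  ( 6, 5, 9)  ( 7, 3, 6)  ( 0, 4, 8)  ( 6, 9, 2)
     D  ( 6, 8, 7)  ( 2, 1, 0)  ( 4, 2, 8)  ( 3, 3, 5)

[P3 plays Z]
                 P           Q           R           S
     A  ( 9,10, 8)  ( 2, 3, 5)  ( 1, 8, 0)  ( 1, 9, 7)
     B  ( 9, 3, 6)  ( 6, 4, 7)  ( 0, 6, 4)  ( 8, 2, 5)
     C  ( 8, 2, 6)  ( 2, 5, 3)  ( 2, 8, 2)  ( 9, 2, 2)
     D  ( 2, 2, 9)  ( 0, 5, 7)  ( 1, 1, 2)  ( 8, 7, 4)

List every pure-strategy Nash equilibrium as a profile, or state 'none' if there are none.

PSNE = {(A,P,Z), (A,R,Y)}

(A,P,X): not NE [P1→C gives 7>3; P2→S gives 7>5; P3→Z gives 8>6]
(A,P,Y): not NE [P1→D gives 6>4; P2→R gives 8>5; P3→Z gives 8>0]
(A,P,Z): NE
(A,Q,X): not NE [P1→D gives 9>8; P2→S gives 7>2]
(A,Q,Y): not NE [P1→C gives 7>2; P2→R gives 8>7; P3→X gives 6>1]
(A,Q,Z): not NE [P1→B gives 6>2; P2→P gives 10>3; P3→X gives 6>5]
(A,R,X): not NE [P2→S gives 7>5]
(A,R,Y): NE
(A,R,Z): not NE [P1→C gives 2>1; P2→P gives 10>8; P3→Y gives 3>0]
(A,S,X): not NE [P3→Z gives 7>4]
(A,S,Y): not NE [P1→C gives 6>0; P2→R gives 8>1; P3→Z gives 7>6]
(A,S,Z): not NE [P1→C gives 9>1; P2→P gives 10>9]
(B,P,X): not NE [P1→C gives 7>5; P2→R gives 6>1; P3→Z gives 6>0]
(B,P,Y): not NE [P1→D gives 6>5; P3→Z gives 6>5]
(B,P,Z): not NE [P2→R gives 6>3]
(B,Q,X): not NE [P1→D gives 9>6; P2→R gives 6>4]
(B,Q,Y): not NE [P1→C gives 7>5; P2→P gives 8>7]
(B,Q,Z): not NE [P2→R gives 6>4]
(B,R,X): not NE [P1→A gives 9>8]
(B,R,Y): not NE [P1→A gives 10>9; P2→P gives 8>5]
(B,R,Z): not NE [P1→C gives 2>0; P3→Y gives 9>4]
(B,S,X): not NE [P1→D gives 9>0; P2→R gives 6>4; P3→Y gives 6>2]
(B,S,Y): not NE [P1→C gives 6>1; P2→P gives 8>0]
(B,S,Z): not NE [P1→C gives 9>8; P2→R gives 6>2; P3→Y gives 6>5]
(C,P,X): not NE [P2→S gives 7>0; P3→Y gives 9>3]
(C,P,Y): not NE [P2→S gives 9>5]
(C,P,Z): not NE [P1→B gives 9>8; P2→R gives 8>2; P3→Y gives 9>6]
(C,Q,X): not NE [P1→D gives 9>4; P3→Y gives 6>2]
(C,Q,Y): not NE [P2→S gives 9>3]
(C,Q,Z): not NE [P1→B gives 6>2; P2→R gives 8>5; P3→Y gives 6>3]
(C,R,X): not NE [P1→A gives 9>3; P2→S gives 7>0; P3→Y gives 8>5]
(C,R,Y): not NE [P1→A gives 10>0; P2→S gives 9>4]
(C,R,Z): not NE [P3→Y gives 8>2]
(C,S,X): not NE [P1→D gives 9>3]
(C,S,Y): not NE [P3→X gives 5>2]
(C,S,Z): not NE [P2→R gives 8>2; P3→X gives 5>2]
(D,P,X): not NE [P1→C gives 7>5; P2→R gives 9>8; P3→Z gives 9>5]
(D,P,Y): not NE [P3→Z gives 9>7]
(D,P,Z): not NE [P1→B gives 9>2; P2→S gives 7>2]
(D,Q,X): not NE [P2→R gives 9>3; P3→Z gives 7>3]
(D,Q,Y): not NE [P1→C gives 7>2; P2→P gives 8>1; P3→Z gives 7>0]
(D,Q,Z): not NE [P1→B gives 6>0; P2→S gives 7>5]
(D,R,X): not NE [P1→A gives 9>0]
(D,R,Y): not NE [P1→A gives 10>4; P2→P gives 8>2; P3→X gives 9>8]
(D,R,Z): not NE [P1→C gives 2>1; P2→S gives 7>1; P3→X gives 9>2]
(D,S,X): not NE [P2→R gives 9>5]
(D,S,Y): not NE [P1→C gives 6>3; P2→P gives 8>3; P3→X gives 7>5]
(D,S,Z): not NE [P1→C gives 9>8; P3→X gives 7>4]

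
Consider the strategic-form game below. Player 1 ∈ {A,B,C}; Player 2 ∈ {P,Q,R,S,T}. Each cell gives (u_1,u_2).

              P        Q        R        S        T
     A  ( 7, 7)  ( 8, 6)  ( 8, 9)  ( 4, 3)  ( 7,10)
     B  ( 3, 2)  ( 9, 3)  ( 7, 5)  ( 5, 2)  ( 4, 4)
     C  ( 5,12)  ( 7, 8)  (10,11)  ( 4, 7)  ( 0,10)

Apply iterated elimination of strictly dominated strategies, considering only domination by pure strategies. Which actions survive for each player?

P2 drop Q (R beats it: A:9>6 B:5>3 C:11>8)
P2 drop S (R beats it: A:9>3 B:5>2 C:11>7)
P1 drop B (A beats it: P:7>3 R:8>7 T:7>4)
P1→{A,C} P2→{P,R,T}

Remaining: P1:{A,C} P2:{P,R,T}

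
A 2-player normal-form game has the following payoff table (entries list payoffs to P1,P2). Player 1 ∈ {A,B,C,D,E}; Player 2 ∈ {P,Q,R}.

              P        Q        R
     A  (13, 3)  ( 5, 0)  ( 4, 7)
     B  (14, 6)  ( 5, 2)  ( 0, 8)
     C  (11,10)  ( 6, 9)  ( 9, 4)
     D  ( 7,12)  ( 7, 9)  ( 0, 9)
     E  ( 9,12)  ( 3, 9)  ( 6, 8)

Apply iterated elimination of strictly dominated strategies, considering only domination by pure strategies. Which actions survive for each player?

IESDS → P1:{A,B,C} P2:{P,R}

P1 drop E (C beats it: P:11>9 Q:6>3 R:9>6)
P2 drop Q (P beats it: A:3>0 B:6>2 C:10>9 D:12>9)
P1 drop D (A beats it: P:13>7 R:4>0)
P1→{A,B,C} P2→{P,R}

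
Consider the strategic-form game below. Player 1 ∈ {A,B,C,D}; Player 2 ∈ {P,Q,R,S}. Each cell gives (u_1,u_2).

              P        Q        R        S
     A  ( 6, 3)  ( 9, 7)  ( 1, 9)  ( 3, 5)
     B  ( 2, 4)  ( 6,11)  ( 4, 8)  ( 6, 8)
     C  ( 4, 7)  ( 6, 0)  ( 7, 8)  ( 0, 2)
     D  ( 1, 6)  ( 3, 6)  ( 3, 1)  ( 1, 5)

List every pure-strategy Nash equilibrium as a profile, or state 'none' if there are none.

PSNE = {(C,R)}

(A,P): not NE [P2→R gives 9>3]
(A,Q): not NE [P2→R gives 9>7]
(A,R): not NE [P1→C gives 7>1]
(A,S): not NE [P1→B gives 6>3; P2→R gives 9>5]
(B,P): not NE [P1→A gives 6>2; P2→Q gives 11>4]
(B,Q): not NE [P1→A gives 9>6]
(B,R): not NE [P1→C gives 7>4; P2→Q gives 11>8]
(B,S): not NE [P2→Q gives 11>8]
(C,P): not NE [P1→A gives 6>4; P2→R gives 8>7]
(C,Q): not NE [P1→A gives 9>6; P2→R gives 8>0]
(C,R): NE
(C,S): not NE [P1→B gives 6>0; P2→R gives 8>2]
(D,P): not NE [P1→A gives 6>1]
(D,Q): not NE [P1→A gives 9>3]
(D,R): not NE [P1→C gives 7>3; P2→Q gives 6>1]
(D,S): not NE [P1→B gives 6>1; P2→Q gives 6>5]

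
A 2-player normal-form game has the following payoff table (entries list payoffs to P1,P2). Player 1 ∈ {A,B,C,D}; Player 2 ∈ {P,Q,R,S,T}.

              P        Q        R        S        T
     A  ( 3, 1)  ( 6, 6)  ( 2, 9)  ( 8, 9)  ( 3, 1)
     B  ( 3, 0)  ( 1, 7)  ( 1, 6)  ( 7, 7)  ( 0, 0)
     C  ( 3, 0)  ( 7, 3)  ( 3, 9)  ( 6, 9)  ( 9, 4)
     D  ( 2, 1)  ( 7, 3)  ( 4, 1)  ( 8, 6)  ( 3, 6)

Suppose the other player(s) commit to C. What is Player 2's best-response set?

BR_2 = {R,S}

u_2(P vs C) = 0
u_2(Q vs C) = 3
u_2(R vs C) = 9
u_2(S vs C) = 9
u_2(T vs C) = 4
max payoff 9 at {R,S}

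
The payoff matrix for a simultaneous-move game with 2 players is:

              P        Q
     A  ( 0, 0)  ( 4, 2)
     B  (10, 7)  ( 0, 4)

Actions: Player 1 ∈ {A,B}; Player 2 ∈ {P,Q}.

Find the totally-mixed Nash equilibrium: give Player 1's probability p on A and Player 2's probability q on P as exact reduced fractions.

P1 indiff ⇒ q·0+(1-q)·4 = q·10+(1-q)·0 ⇒ q(-10) = (1-q)(-4) ⇒ q = 2/7
P2 indiff ⇒ p·0+(1-p)·7 = p·2+(1-p)·4 ⇒ p(-2) = (1-p)(-3) ⇒ p = 3/5

P1 mixes 3/5 on A; P2 mixes 2/7 on P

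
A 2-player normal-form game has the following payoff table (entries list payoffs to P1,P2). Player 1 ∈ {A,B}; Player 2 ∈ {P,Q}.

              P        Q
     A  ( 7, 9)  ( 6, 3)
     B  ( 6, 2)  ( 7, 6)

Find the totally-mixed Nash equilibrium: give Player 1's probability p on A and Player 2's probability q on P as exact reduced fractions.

P1 indiff ⇒ q·7+(1-q)·6 = q·6+(1-q)·7 ⇒ q(1) = (1-q)(1) ⇒ q = 1/2
P2 indiff ⇒ p·9+(1-p)·2 = p·3+(1-p)·6 ⇒ p(6) = (1-p)(4) ⇒ p = 2/5

P1 mixes 2/5 on A; P2 mixes 1/2 on P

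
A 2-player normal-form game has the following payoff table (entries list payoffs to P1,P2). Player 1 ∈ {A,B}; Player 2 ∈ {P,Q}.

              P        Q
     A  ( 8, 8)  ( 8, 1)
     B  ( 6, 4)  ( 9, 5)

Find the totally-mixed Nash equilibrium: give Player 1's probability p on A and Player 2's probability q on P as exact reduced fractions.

p=1/8, q=1/3

P1 indiff ⇒ q·8+(1-q)·8 = q·6+(1-q)·9 ⇒ q(2) = (1-q)(1) ⇒ q = 1/3
P2 indiff ⇒ p·8+(1-p)·4 = p·1+(1-p)·5 ⇒ p(7) = (1-p)(1) ⇒ p = 1/8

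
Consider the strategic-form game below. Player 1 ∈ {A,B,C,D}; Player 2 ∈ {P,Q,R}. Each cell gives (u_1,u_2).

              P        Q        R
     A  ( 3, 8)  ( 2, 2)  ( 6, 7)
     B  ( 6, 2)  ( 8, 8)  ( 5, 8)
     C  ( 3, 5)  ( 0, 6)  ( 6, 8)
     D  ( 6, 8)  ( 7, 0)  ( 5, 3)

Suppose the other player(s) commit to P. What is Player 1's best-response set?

u_1(A vs P) = 3
u_1(B vs P) = 6
u_1(C vs P) = 3
u_1(D vs P) = 6
max payoff 6 at {B,D}

argmax u_1 = {B,D}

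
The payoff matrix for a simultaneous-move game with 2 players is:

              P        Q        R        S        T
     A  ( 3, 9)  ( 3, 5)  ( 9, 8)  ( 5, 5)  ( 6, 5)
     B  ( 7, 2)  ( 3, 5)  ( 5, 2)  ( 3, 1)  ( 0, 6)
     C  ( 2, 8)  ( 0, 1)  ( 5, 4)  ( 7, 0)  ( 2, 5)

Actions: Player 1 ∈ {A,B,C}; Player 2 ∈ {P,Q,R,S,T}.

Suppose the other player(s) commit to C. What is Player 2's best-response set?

u_2(P vs C) = 8
u_2(Q vs C) = 1
u_2(R vs C) = 4
u_2(S vs C) = 0
u_2(T vs C) = 5
max payoff 8 at {P}

argmax u_2 = {P}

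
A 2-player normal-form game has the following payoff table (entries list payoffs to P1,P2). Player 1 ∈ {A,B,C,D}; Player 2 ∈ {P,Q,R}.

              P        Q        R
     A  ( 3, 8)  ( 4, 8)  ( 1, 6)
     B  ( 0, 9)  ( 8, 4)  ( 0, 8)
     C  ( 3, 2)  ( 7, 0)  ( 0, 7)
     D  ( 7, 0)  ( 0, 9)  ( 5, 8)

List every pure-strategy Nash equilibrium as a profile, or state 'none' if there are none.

PSNE: ∅

(A,P): not NE [P1→D gives 7>3]
(A,Q): not NE [P1→B gives 8>4]
(A,R): not NE [P1→D gives 5>1; P2→Q gives 8>6]
(B,P): not NE [P1→D gives 7>0]
(B,Q): not NE [P2→P gives 9>4]
(B,R): not NE [P1→D gives 5>0; P2→P gives 9>8]
(C,P): not NE [P1→D gives 7>3; P2→R gives 7>2]
(C,Q): not NE [P1→B gives 8>7; P2→R gives 7>0]
(C,R): not NE [P1→D gives 5>0]
(D,P): not NE [P2→Q gives 9>0]
(D,Q): not NE [P1→B gives 8>0]
(D,R): not NE [P2→Q gives 9>8]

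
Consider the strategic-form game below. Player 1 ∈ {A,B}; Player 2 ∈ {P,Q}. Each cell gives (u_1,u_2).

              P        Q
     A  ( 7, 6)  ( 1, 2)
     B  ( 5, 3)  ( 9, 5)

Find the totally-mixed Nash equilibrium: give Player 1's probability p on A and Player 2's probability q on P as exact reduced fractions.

P1 mixes 1/3 on A; P2 mixes 4/5 on P

P1 indiff ⇒ q·7+(1-q)·1 = q·5+(1-q)·9 ⇒ q(2) = (1-q)(8) ⇒ q = 4/5
P2 indiff ⇒ p·6+(1-p)·3 = p·2+(1-p)·5 ⇒ p(4) = (1-p)(2) ⇒ p = 1/3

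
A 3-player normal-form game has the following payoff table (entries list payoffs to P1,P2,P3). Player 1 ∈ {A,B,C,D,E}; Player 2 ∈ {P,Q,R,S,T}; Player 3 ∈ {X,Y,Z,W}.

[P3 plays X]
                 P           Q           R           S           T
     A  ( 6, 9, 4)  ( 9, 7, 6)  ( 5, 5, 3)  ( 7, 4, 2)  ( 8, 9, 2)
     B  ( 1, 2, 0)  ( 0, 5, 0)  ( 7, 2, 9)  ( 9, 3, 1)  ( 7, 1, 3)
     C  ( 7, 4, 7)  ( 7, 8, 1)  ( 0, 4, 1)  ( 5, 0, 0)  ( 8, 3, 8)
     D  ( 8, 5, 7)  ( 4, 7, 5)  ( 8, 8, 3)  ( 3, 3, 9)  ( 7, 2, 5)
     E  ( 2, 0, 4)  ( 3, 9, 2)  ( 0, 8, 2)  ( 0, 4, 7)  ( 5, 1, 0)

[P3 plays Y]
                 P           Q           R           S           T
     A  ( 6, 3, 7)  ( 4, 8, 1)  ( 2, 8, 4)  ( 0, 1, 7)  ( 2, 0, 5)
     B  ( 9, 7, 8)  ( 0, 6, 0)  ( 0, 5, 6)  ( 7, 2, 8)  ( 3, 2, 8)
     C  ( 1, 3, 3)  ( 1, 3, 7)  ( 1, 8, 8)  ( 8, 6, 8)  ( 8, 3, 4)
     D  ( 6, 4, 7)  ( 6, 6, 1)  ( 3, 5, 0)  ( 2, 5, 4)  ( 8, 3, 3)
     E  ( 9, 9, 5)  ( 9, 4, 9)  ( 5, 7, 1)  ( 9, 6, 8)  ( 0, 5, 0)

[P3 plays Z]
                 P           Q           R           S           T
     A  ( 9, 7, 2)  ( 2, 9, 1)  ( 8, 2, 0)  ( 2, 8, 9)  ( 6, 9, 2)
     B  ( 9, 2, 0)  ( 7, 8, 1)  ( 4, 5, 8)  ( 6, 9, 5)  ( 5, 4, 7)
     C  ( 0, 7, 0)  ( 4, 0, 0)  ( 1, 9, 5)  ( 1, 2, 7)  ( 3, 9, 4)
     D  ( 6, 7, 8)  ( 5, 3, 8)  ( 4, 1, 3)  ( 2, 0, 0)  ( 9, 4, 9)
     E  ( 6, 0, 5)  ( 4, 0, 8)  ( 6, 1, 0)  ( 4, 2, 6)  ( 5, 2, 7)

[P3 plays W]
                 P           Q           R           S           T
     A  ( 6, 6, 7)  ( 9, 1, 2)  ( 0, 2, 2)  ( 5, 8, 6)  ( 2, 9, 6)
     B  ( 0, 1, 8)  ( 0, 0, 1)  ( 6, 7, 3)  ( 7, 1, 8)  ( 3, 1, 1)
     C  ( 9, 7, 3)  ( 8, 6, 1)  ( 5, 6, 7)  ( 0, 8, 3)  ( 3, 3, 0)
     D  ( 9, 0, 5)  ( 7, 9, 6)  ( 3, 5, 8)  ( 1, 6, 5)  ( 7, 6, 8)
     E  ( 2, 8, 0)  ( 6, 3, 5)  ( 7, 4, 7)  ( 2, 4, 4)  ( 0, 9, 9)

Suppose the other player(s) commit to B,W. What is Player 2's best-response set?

P2 best: {R}

u_2(P vs B,W) = 1
u_2(Q vs B,W) = 0
u_2(R vs B,W) = 7
u_2(S vs B,W) = 1
u_2(T vs B,W) = 1
max payoff 7 at {R}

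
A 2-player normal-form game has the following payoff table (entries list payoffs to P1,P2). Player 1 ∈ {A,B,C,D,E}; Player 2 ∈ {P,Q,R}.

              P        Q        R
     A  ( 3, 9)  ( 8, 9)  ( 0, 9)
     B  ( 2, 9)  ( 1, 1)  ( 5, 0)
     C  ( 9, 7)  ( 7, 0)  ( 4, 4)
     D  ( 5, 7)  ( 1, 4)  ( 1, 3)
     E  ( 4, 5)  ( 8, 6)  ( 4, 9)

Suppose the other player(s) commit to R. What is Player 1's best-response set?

u_1(A vs R) = 0
u_1(B vs R) = 5
u_1(C vs R) = 4
u_1(D vs R) = 1
u_1(E vs R) = 4
max payoff 5 at {B}

argmax u_1 = {B}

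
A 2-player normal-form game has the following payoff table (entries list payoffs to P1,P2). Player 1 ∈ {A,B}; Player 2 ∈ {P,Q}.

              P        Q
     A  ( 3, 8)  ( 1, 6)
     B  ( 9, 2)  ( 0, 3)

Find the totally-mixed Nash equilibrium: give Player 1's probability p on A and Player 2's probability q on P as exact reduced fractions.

P1 mixes 1/3 on A; P2 mixes 1/7 on P

P1 indiff ⇒ q·3+(1-q)·1 = q·9+(1-q)·0 ⇒ q(-6) = (1-q)(-1) ⇒ q = 1/7
P2 indiff ⇒ p·8+(1-p)·2 = p·6+(1-p)·3 ⇒ p(2) = (1-p)(1) ⇒ p = 1/3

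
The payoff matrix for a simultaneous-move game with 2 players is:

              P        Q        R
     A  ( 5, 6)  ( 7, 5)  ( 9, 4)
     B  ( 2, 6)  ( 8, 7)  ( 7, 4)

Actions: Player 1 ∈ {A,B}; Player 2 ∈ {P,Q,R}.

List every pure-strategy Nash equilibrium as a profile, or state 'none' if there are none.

(A,P): NE
(A,Q): not NE [P1→B gives 8>7; P2→P gives 6>5]
(A,R): not NE [P2→P gives 6>4]
(B,P): not NE [P1→A gives 5>2; P2→Q gives 7>6]
(B,Q): NE
(B,R): not NE [P1→A gives 9>7; P2→Q gives 7>4]

Nash profiles: (A,P), (B,Q)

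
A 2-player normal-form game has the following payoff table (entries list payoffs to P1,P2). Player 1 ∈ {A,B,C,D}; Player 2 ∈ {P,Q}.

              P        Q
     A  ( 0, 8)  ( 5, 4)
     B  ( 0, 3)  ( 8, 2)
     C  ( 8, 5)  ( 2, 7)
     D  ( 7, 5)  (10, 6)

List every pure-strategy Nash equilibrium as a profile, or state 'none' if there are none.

(A,P): not NE [P1→C gives 8>0]
(A,Q): not NE [P1→D gives 10>5; P2→P gives 8>4]
(B,P): not NE [P1→C gives 8>0]
(B,Q): not NE [P1→D gives 10>8; P2→P gives 3>2]
(C,P): not NE [P2→Q gives 7>5]
(C,Q): not NE [P1→D gives 10>2]
(D,P): not NE [P1→C gives 8>7; P2→Q gives 6>5]
(D,Q): NE

NE set: (D,Q)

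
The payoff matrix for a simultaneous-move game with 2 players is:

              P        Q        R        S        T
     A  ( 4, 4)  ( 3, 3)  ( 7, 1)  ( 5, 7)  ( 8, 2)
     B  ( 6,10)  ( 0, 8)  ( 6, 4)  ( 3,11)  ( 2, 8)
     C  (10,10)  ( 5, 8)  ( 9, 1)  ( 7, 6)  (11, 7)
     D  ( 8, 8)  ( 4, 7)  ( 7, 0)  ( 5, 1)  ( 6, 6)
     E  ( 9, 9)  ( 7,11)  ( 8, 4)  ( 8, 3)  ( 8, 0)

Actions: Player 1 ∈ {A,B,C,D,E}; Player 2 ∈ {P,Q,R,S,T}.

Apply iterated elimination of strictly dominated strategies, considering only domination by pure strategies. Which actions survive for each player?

P1 drop A (C beats it: P:10>4 Q:5>3 R:9>7 S:7>5 T:11>8)
P1 drop B (C beats it: P:10>6 Q:5>0 R:9>6 S:7>3 T:11>2)
P1 drop D (C beats it: P:10>8 Q:5>4 R:9>7 S:7>5 T:11>6)
P2 drop R (P beats it: C:10>1 E:9>4)
P2 drop S (P beats it: C:10>6 E:9>3)
P2 drop T (P beats it: C:10>7 E:9>0)
P1→{C,E} P2→{P,Q}

IESDS → P1:{C,E} P2:{P,Q}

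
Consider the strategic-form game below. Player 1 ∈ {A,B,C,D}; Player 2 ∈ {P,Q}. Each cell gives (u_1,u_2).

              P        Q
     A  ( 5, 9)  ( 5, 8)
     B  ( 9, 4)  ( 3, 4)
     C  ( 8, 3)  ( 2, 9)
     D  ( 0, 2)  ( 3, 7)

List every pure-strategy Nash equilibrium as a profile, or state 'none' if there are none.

PSNE = {(B,P)}

(A,P): not NE [P1→B gives 9>5]
(A,Q): not NE [P2→P gives 9>8]
(B,P): NE
(B,Q): not NE [P1→A gives 5>3]
(C,P): not NE [P1→B gives 9>8; P2→Q gives 9>3]
(C,Q): not NE [P1→A gives 5>2]
(D,P): not NE [P1→B gives 9>0; P2→Q gives 7>2]
(D,Q): not NE [P1→A gives 5>3]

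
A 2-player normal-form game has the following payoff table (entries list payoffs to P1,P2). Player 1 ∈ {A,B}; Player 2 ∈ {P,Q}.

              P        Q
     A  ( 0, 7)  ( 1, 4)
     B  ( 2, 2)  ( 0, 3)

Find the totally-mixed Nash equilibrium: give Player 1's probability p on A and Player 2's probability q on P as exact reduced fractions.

P1 mixes 1/4 on A; P2 mixes 1/3 on P

P1 indiff ⇒ q·0+(1-q)·1 = q·2+(1-q)·0 ⇒ q(-2) = (1-q)(-1) ⇒ q = 1/3
P2 indiff ⇒ p·7+(1-p)·2 = p·4+(1-p)·3 ⇒ p(3) = (1-p)(1) ⇒ p = 1/4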